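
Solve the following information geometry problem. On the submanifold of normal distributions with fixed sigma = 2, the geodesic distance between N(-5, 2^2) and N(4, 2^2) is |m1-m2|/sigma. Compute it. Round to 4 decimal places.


On the fixed-variance normal subfamily, geodesic distance = |m1-m2|/sigma.
|-5 - 4| = 9.
sigma = 2.
d = 9/2 = 4.5000

4.5000


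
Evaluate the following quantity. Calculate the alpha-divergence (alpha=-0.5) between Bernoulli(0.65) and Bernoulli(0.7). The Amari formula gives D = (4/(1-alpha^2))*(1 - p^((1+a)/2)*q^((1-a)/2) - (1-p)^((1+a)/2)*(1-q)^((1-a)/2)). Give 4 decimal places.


Amari alpha-divergence:
D = (4/(1-alpha^2))*(1 - p^((1+a)/2)*q^((1-a)/2) - (1-p)^((1+a)/2)*(1-q)^((1-a)/2)).
alpha = -0.5, p = 0.65, q = 0.7.
e1 = (1+alpha)/2 = 0.25, e2 = (1-alpha)/2 = 0.75.
t1 = p^e1 * q^e2 = 0.65^0.25 * 0.7^0.75 = 0.687151.
t2 = (1-p)^e1 * (1-q)^e2 = 0.35^0.25 * 0.3^0.75 = 0.311787.
4/(1-alpha^2) = 5.333333.
D = 5.333333*(1 - 0.687151 - 0.311787) = 0.0057

0.0057


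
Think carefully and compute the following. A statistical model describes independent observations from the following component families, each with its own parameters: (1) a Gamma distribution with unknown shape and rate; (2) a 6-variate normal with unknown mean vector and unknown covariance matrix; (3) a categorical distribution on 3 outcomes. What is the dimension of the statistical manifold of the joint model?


The dimension of a statistical manifold equals the number of free
(independent) real parameters of the model. For a product of independent
blocks the parameter counts add.
- Gamma (shape, rate): 2.
- 6-variate normal: 6 (mean) + 6*7/2 = 21 (symmetric covariance) = 27.
- categorical on 3 outcomes (probabilities sum to 1): 3-1 = 2.
Total = 2 + 27 + 2 = 31.
Dimension = 31

31


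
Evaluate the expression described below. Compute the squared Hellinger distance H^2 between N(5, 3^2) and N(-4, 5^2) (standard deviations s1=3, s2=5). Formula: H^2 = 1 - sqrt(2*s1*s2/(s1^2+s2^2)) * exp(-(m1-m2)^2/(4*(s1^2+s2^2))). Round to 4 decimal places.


Squared Hellinger distance for Gaussians:
H^2 = 1 - sqrt(2*s1*s2/(s1^2+s2^2)) * exp(-(m1-m2)^2/(4*(s1^2+s2^2))).
s1^2 = 9, s2^2 = 25, s1^2+s2^2 = 34.
sqrt(2*3*5/(34)) = 0.939336.
(m1-m2)^2 = (9)^2 = 81.
exp(-81/(4*34)) = exp(-0.595588) = 0.551238.
H^2 = 1 - 0.939336*0.551238 = 0.4822

0.4822


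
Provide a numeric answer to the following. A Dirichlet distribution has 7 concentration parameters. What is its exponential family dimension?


Exponential family dimension calculation:
Dirichlet with 7 components has 7 natural parameters.

7


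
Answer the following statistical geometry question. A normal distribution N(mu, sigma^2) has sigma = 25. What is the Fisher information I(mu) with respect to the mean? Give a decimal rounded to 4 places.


The Fisher information for the mean of a normal distribution is I(mu) = 1/sigma^2.
sigma = 25, so sigma^2 = 625.
I(mu) = 1/625 = 0.0016

0.0016


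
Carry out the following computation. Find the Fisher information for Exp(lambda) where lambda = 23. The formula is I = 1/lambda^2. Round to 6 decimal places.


Fisher information for exponential: I(lambda) = 1/lambda^2.
lambda = 23, lambda^2 = 529.
I = 1/529 = 0.001890

0.001890


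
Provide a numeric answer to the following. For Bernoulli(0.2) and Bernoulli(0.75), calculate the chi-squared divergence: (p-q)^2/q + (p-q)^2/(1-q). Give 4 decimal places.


Chi-squared divergence between Bernoulli distributions:
chi^2 = (p-q)^2/q + (p-q)^2/(1-q).
p = 0.2, q = 0.75, p-q = -0.55.
(p-q)^2 = 0.3025.
term1 = 0.3025/0.75 = 0.403333.
term2 = 0.3025/0.25 = 1.21.
chi^2 = 0.403333 + 1.21 = 1.6133

1.6133


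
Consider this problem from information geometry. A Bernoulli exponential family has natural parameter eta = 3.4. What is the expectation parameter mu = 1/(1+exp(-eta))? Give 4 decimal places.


Dual coordinate (expectation parameter) for Bernoulli:
mu = 1/(1+exp(-eta)).
eta = 3.4.
exp(-eta) = exp(-3.4) = 0.033373.
mu = 1/(1+0.033373) = 0.9677

0.9677


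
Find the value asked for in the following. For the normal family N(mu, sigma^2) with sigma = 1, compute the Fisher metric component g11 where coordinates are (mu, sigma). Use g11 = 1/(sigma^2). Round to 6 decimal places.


For the 2-parameter normal family, the Fisher metric has:
  g11 = 1/sigma^2, g22 = 2/sigma^2.
sigma = 1, sigma^2 = 1.
g11 = 1.000000

1.000000


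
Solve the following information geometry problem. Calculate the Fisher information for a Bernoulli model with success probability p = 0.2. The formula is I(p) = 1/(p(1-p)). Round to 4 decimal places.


For Bernoulli(p), Fisher information is I(p) = 1/(p*(1-p)).
p = 0.2, 1-p = 0.8.
p*(1-p) = 0.16.
I(p) = 1/0.16 = 6.2500

6.2500


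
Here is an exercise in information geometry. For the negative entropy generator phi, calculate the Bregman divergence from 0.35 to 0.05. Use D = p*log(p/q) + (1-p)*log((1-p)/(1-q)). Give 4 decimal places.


Bregman divergence with negative entropy generator:
D = p*log(p/q) + (1-p)*log((1-p)/(1-q)).
p = 0.35, q = 0.05.
p*log(p/q) = 0.35*log(0.35/0.05) = 0.681069.
(1-p)*log((1-p)/(1-q)) = 0.65*log(0.65/0.95) = -0.246668.
D = 0.681069 + -0.246668 = 0.4344

0.4344


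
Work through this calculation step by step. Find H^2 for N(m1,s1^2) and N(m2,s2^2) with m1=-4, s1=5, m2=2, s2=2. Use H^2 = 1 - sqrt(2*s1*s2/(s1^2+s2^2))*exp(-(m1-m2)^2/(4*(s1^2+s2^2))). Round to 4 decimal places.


Squared Hellinger distance for Gaussians:
H^2 = 1 - sqrt(2*s1*s2/(s1^2+s2^2)) * exp(-(m1-m2)^2/(4*(s1^2+s2^2))).
s1^2 = 25, s2^2 = 4, s1^2+s2^2 = 29.
sqrt(2*5*2/(29)) = 0.830455.
(m1-m2)^2 = (-6)^2 = 36.
exp(-36/(4*29)) = exp(-0.310345) = 0.733194.
H^2 = 1 - 0.830455*0.733194 = 0.3911

0.3911


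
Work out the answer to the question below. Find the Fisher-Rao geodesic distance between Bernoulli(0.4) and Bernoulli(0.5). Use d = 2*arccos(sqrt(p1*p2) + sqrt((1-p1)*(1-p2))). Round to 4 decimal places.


Geodesic distance on Bernoulli manifold:
d(p1,p2) = 2*arccos(sqrt(p1*p2) + sqrt((1-p1)*(1-p2))).
sqrt(p1*p2) = sqrt(0.4*0.5) = 0.447214.
sqrt((1-p1)*(1-p2)) = sqrt(0.6*0.5) = 0.547723.
arg = 0.447214 + 0.547723 = 0.994936.
d = 2*arccos(0.994936) = 0.2014

0.2014


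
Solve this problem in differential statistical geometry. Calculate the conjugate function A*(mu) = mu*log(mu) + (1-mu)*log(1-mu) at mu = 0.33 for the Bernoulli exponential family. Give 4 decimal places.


Legendre transform for Bernoulli:
A*(mu) = mu*log(mu) + (1-mu)*log(1-mu).
mu = 0.33, 1-mu = 0.67.
mu*log(mu) = 0.33*log(0.33) = -0.365859.
(1-mu)*log(1-mu) = 0.67*log(0.67) = -0.26832.
A* = -0.365859 + -0.26832 = -0.6342

-0.6342


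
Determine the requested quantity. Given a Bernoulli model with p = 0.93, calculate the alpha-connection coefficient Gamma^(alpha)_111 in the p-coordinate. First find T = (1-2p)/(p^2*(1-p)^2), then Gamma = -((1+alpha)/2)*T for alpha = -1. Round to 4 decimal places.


Skewness (Amari-Chentsov) tensor: T = (1-2p)/(p^2*(1-p)^2).
p = 0.93, 1-2p = -0.86, p^2 = 0.8649, (1-p)^2 = 0.0049.
T = -0.86/(0.8649 * 0.0049) = -202.92543.
In the p-coordinate, Gamma^(alpha) = Gamma^(0) - (alpha/2)*T with Gamma^(0) = (1/2)*g'(p) = -T/2,
so Gamma^(alpha) = -((1+alpha)/2)*T.
alpha = -1, -(1+alpha)/2 = 0.0.
Gamma = 0.0 * -202.92543 = 0.0000

0.0000


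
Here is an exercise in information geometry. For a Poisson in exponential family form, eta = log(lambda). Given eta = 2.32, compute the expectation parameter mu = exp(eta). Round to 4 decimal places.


Expectation parameter for Poisson exponential family:
mu = exp(eta).
eta = 2.32.
mu = exp(2.32) = 10.1757

10.1757


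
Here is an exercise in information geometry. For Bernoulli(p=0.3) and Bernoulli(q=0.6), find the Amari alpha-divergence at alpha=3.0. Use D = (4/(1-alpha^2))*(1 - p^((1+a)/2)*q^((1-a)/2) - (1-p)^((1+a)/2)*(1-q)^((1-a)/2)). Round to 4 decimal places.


Amari alpha-divergence:
D = (4/(1-alpha^2))*(1 - p^((1+a)/2)*q^((1-a)/2) - (1-p)^((1+a)/2)*(1-q)^((1-a)/2)).
alpha = 3.0, p = 0.3, q = 0.6.
e1 = (1+alpha)/2 = 2.0, e2 = (1-alpha)/2 = -1.0.
t1 = p^e1 * q^e2 = 0.3^2.0 * 0.6^-1.0 = 0.15.
t2 = (1-p)^e1 * (1-q)^e2 = 0.7^2.0 * 0.4^-1.0 = 1.225.
4/(1-alpha^2) = -0.5.
D = -0.5*(1 - 0.15 - 1.225) = 0.1875

0.1875


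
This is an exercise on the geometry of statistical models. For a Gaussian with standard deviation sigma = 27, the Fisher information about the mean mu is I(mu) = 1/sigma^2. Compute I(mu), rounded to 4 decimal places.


The Fisher information for the mean of a normal distribution is I(mu) = 1/sigma^2.
sigma = 27, so sigma^2 = 729.
I(mu) = 1/729 = 0.0014

0.0014


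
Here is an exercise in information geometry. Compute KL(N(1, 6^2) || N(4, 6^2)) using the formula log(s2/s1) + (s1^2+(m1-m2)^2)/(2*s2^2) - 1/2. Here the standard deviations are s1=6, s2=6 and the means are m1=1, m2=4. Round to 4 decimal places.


KL divergence between normal distributions:
KL = log(s2/s1) + (s1^2 + (m1-m2)^2)/(2*s2^2) - 1/2.
log(6/6) = 0.0.
(6^2 + (1-4)^2)/(2*6^2) = (36 + 9)/72 = 0.625.
KL = 0.0 + 0.625 - 0.5 = 0.1250

0.1250


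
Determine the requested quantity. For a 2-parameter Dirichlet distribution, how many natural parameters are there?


Exponential family dimension calculation:
Dirichlet with 2 components has 2 natural parameters.

2


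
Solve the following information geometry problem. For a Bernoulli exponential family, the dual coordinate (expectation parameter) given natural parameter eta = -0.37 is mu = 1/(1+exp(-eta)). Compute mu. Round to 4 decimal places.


Dual coordinate (expectation parameter) for Bernoulli:
mu = 1/(1+exp(-eta)).
eta = -0.37.
exp(-eta) = exp(0.37) = 1.447735.
mu = 1/(1+1.447735) = 0.4085

0.4085


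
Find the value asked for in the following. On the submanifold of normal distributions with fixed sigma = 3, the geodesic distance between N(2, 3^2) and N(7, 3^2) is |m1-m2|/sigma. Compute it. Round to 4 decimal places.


On the fixed-variance normal subfamily, geodesic distance = |m1-m2|/sigma.
|2 - 7| = 5.
sigma = 3.
d = 5/3 = 1.6667

1.6667


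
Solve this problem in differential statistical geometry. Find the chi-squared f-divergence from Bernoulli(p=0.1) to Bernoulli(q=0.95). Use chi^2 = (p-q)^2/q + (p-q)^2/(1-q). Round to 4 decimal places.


Chi-squared divergence between Bernoulli distributions:
chi^2 = (p-q)^2/q + (p-q)^2/(1-q).
p = 0.1, q = 0.95, p-q = -0.85.
(p-q)^2 = 0.7225.
term1 = 0.7225/0.95 = 0.760526.
term2 = 0.7225/0.05 = 14.45.
chi^2 = 0.760526 + 14.45 = 15.2105

15.2105


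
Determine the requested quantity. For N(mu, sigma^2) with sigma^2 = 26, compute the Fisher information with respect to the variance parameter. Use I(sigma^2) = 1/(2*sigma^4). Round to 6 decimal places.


Fisher information for variance: I(sigma^2) = 1/(2*sigma^4).
sigma^2 = 26, so sigma^4 = 676.
I = 1/(2*676) = 1/1352 = 0.000740

0.000740


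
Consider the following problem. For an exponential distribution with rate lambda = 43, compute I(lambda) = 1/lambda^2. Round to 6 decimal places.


Fisher information for exponential: I(lambda) = 1/lambda^2.
lambda = 43, lambda^2 = 1849.
I = 1/1849 = 0.000541

0.000541


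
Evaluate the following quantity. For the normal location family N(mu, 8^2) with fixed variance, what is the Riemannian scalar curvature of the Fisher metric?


This family has a single free parameter, so its statistical manifold
is 1-dimensional. The Riemann curvature tensor of any 1-dimensional
Riemannian manifold vanishes identically, so R = 0.

0


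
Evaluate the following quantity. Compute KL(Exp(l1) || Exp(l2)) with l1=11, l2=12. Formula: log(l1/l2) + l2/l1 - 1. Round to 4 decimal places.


KL divergence for exponential family:
KL = log(l1/l2) + l2/l1 - 1.
log(11/12) = -0.087011.
12/11 = 1.090909.
KL = -0.087011 + 1.090909 - 1 = 0.0039

0.0039


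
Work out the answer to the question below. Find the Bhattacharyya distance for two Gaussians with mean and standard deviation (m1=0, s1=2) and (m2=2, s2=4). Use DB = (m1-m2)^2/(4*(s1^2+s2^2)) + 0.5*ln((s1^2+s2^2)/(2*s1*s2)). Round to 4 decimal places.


Bhattacharyya distance between two Gaussians:
DB = (m1-m2)^2/(4*(s1^2+s2^2)) + (1/2)*ln((s1^2+s2^2)/(2*s1*s2)).
(m1-m2)^2 = (-2)^2 = 4.
s1^2+s2^2 = 4 + 16 = 20.
term1 = 4/80 = 0.05.
term2 = 0.5*ln(20/16.0) = 0.111572.
DB = 0.05 + 0.111572 = 0.1616

0.1616


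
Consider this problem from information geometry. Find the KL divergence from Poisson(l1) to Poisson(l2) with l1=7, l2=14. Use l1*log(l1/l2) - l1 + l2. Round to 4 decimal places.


KL divergence for Poisson:
KL = l1*log(l1/l2) - l1 + l2.
l1 = 7, l2 = 14.
log(7/14) = -0.693147.
l1*log(l1/l2) = 7 * -0.693147 = -4.85203.
KL = -4.85203 - 7 + 14 = 2.1480

2.1480


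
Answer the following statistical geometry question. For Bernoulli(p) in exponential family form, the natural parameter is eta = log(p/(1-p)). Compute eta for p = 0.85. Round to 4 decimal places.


Natural parameter for Bernoulli: eta = log(p/(1-p)).
p = 0.85, 1-p = 0.15.
p/(1-p) = 5.666667.
eta = log(5.666667) = 1.7346

1.7346


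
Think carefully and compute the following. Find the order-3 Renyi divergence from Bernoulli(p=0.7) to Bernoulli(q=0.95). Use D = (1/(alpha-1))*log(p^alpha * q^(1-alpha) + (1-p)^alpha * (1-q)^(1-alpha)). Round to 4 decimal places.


Renyi divergence of order alpha between Bernoulli distributions:
D = (1/(alpha-1))*log(p^alpha * q^(1-alpha) + (1-p)^alpha * (1-q)^(1-alpha)).
alpha = 3, p = 0.7, q = 0.95.
p^alpha * q^(1-alpha) = 0.7^3 * 0.95^-2 = 0.380055.
(1-p)^alpha * (1-q)^(1-alpha) = 0.3^3 * 0.05^-2 = 10.8.
sum = 0.380055 + 10.8 = 11.180055.
D = (1/2)*log(11.180055) = 1.2071

1.2071


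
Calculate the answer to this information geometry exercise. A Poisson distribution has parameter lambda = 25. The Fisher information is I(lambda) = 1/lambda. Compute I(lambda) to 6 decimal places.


Fisher information for Poisson: I(lambda) = 1/lambda.
lambda = 25.
I(lambda) = 1/25 = 0.040000

0.040000


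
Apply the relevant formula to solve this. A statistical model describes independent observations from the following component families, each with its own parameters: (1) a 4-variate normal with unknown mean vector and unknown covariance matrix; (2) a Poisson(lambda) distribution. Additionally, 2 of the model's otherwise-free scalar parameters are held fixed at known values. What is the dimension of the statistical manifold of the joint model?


The dimension of a statistical manifold equals the number of free
(independent) real parameters of the model. For a product of independent
blocks the parameter counts add.
- 4-variate normal: 4 (mean) + 4*5/2 = 10 (symmetric covariance) = 14.
- Poisson (lambda): 1.
Total = 14 + 1 = 15.
2 parameter(s) fixed at known values: 15 - 2 = 13.
Dimension = 13

13


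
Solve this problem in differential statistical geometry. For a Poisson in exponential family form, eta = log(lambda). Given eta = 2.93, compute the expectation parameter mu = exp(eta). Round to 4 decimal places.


Expectation parameter for Poisson exponential family:
mu = exp(eta).
eta = 2.93.
mu = exp(2.93) = 18.7276

18.7276


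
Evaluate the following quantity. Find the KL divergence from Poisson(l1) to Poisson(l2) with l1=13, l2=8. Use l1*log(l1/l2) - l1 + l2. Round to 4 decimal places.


KL divergence for Poisson:
KL = l1*log(l1/l2) - l1 + l2.
l1 = 13, l2 = 8.
log(13/8) = 0.485508.
l1*log(l1/l2) = 13 * 0.485508 = 6.311602.
KL = 6.311602 - 13 + 8 = 1.3116

1.3116


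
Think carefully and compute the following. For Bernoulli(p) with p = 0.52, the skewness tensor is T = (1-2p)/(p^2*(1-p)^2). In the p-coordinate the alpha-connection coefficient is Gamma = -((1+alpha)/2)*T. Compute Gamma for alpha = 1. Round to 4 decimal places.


Skewness (Amari-Chentsov) tensor: T = (1-2p)/(p^2*(1-p)^2).
p = 0.52, 1-2p = -0.04, p^2 = 0.2704, (1-p)^2 = 0.2304.
T = -0.04/(0.2704 * 0.2304) = -0.642053.
In the p-coordinate, Gamma^(alpha) = Gamma^(0) - (alpha/2)*T with Gamma^(0) = (1/2)*g'(p) = -T/2,
so Gamma^(alpha) = -((1+alpha)/2)*T.
alpha = 1, -(1+alpha)/2 = -1.0.
Gamma = -1.0 * -0.642053 = 0.6421

0.6421


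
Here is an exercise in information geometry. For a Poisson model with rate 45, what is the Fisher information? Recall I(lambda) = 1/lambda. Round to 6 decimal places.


Fisher information for Poisson: I(lambda) = 1/lambda.
lambda = 45.
I(lambda) = 1/45 = 0.022222

0.022222


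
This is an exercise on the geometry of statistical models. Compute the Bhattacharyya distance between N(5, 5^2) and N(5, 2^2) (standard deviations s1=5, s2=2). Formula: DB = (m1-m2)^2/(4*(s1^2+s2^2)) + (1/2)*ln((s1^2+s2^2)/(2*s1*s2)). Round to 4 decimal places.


Bhattacharyya distance between two Gaussians:
DB = (m1-m2)^2/(4*(s1^2+s2^2)) + (1/2)*ln((s1^2+s2^2)/(2*s1*s2)).
(m1-m2)^2 = (0)^2 = 0.
s1^2+s2^2 = 25 + 4 = 29.
term1 = 0/116 = 0.0.
term2 = 0.5*ln(29/20.0) = 0.185782.
DB = 0.0 + 0.185782 = 0.1858

0.1858


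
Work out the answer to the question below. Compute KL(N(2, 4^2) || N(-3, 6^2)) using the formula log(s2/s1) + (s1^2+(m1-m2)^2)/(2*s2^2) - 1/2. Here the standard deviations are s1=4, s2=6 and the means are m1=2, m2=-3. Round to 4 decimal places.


KL divergence between normal distributions:
KL = log(s2/s1) + (s1^2 + (m1-m2)^2)/(2*s2^2) - 1/2.
log(6/4) = 0.405465.
(4^2 + (2--3)^2)/(2*6^2) = (16 + 25)/72 = 0.569444.
KL = 0.405465 + 0.569444 - 0.5 = 0.4749

0.4749


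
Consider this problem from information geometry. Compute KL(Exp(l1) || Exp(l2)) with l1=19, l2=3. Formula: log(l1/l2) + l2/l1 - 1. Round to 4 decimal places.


KL divergence for exponential family:
KL = log(l1/l2) + l2/l1 - 1.
log(19/3) = 1.845827.
3/19 = 0.157895.
KL = 1.845827 + 0.157895 - 1 = 1.0037

1.0037


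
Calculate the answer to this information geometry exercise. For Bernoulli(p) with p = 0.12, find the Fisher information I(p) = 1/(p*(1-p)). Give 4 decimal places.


For Bernoulli(p), Fisher information is I(p) = 1/(p*(1-p)).
p = 0.12, 1-p = 0.88.
p*(1-p) = 0.1056.
I(p) = 1/0.1056 = 9.4697

9.4697


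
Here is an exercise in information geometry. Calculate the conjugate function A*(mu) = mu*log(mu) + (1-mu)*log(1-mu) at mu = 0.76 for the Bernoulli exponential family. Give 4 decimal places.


Legendre transform for Bernoulli:
A*(mu) = mu*log(mu) + (1-mu)*log(1-mu).
mu = 0.76, 1-mu = 0.24.
mu*log(mu) = 0.76*log(0.76) = -0.208572.
(1-mu)*log(1-mu) = 0.24*log(0.24) = -0.342508.
A* = -0.208572 + -0.342508 = -0.5511

-0.5511


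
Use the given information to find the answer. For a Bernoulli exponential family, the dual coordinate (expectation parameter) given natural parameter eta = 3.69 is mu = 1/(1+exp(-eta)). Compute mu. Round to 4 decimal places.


Dual coordinate (expectation parameter) for Bernoulli:
mu = 1/(1+exp(-eta)).
eta = 3.69.
exp(-eta) = exp(-3.69) = 0.024972.
mu = 1/(1+0.024972) = 0.9756

0.9756


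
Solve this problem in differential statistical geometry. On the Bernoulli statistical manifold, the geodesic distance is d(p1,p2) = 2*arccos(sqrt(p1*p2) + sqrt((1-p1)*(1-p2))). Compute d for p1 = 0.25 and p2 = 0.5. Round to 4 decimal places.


Geodesic distance on Bernoulli manifold:
d(p1,p2) = 2*arccos(sqrt(p1*p2) + sqrt((1-p1)*(1-p2))).
sqrt(p1*p2) = sqrt(0.25*0.5) = 0.353553.
sqrt((1-p1)*(1-p2)) = sqrt(0.75*0.5) = 0.612372.
arg = 0.353553 + 0.612372 = 0.965926.
d = 2*arccos(0.965926) = 0.5236

0.5236


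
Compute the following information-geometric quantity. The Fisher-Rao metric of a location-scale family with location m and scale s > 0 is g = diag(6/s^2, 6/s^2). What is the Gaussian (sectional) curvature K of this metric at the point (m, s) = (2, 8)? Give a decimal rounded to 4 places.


The metric has the form g = (A dm^2 + B ds^2)/s^2 with A = 6, B = 6.
Substitute u = sqrt(A/B)*m: g = B*(du^2 + ds^2)/s^2, i.e. B times the
Poincare upper half-plane metric, which has constant Gaussian curvature -1.
Scaling a 2D metric by a constant c divides the Gaussian curvature by c,
so K = -1/B = -1/(6) = -0.1667 everywhere (the point (m, s) = (2, 8) is irrelevant:
the curvature is constant).
The requested Gaussian curvature is K = -0.1667.

-0.1667


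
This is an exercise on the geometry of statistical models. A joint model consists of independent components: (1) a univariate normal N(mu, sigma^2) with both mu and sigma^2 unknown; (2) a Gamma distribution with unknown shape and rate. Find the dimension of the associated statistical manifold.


The dimension of a statistical manifold equals the number of free
(independent) real parameters of the model. For a product of independent
blocks the parameter counts add.
- normal (mu, sigma^2): 2.
- Gamma (shape, rate): 2.
Total = 2 + 2 = 4.
Dimension = 4

4


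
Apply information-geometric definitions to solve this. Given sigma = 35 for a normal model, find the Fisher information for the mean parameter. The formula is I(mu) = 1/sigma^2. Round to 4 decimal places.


The Fisher information for the mean of a normal distribution is I(mu) = 1/sigma^2.
sigma = 35, so sigma^2 = 1225.
I(mu) = 1/1225 = 0.0008

0.0008


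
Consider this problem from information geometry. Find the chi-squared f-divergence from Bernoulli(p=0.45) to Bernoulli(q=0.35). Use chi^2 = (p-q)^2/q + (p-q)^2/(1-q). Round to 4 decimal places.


Chi-squared divergence between Bernoulli distributions:
chi^2 = (p-q)^2/q + (p-q)^2/(1-q).
p = 0.45, q = 0.35, p-q = 0.1.
(p-q)^2 = 0.01.
term1 = 0.01/0.35 = 0.028571.
term2 = 0.01/0.65 = 0.015385.
chi^2 = 0.028571 + 0.015385 = 0.0440

0.0440


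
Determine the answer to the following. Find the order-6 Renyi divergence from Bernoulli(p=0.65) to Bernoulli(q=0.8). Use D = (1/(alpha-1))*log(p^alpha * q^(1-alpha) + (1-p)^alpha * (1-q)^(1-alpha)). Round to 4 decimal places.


Renyi divergence of order alpha between Bernoulli distributions:
D = (1/(alpha-1))*log(p^alpha * q^(1-alpha) + (1-p)^alpha * (1-q)^(1-alpha)).
alpha = 6, p = 0.65, q = 0.8.
p^alpha * q^(1-alpha) = 0.65^6 * 0.8^-5 = 0.23016.
(1-p)^alpha * (1-q)^(1-alpha) = 0.35^6 * 0.2^-5 = 5.74458.
sum = 0.23016 + 5.74458 = 5.97474.
D = (1/5)*log(5.97474) = 0.3575

0.3575


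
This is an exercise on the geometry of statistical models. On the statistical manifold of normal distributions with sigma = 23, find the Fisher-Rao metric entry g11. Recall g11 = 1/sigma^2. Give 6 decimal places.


For the 2-parameter normal family, the Fisher metric has:
  g11 = 1/sigma^2, g22 = 2/sigma^2.
sigma = 23, sigma^2 = 529.
g11 = 0.001890

0.001890


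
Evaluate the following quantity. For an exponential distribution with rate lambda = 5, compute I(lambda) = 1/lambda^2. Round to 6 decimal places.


Fisher information for exponential: I(lambda) = 1/lambda^2.
lambda = 5, lambda^2 = 25.
I = 1/25 = 0.040000

0.040000


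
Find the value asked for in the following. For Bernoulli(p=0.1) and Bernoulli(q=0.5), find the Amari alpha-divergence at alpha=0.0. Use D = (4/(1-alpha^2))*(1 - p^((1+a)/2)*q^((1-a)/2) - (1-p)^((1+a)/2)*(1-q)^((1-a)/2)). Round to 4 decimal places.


Amari alpha-divergence:
D = (4/(1-alpha^2))*(1 - p^((1+a)/2)*q^((1-a)/2) - (1-p)^((1+a)/2)*(1-q)^((1-a)/2)).
alpha = 0.0, p = 0.1, q = 0.5.
e1 = (1+alpha)/2 = 0.5, e2 = (1-alpha)/2 = 0.5.
t1 = p^e1 * q^e2 = 0.1^0.5 * 0.5^0.5 = 0.223607.
t2 = (1-p)^e1 * (1-q)^e2 = 0.9^0.5 * 0.5^0.5 = 0.67082.
4/(1-alpha^2) = 4.0.
D = 4.0*(1 - 0.223607 - 0.67082) = 0.4223

0.4223


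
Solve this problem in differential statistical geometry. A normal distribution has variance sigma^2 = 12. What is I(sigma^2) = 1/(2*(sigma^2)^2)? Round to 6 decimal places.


Fisher information for variance: I(sigma^2) = 1/(2*sigma^4).
sigma^2 = 12, so sigma^4 = 144.
I = 1/(2*144) = 1/288 = 0.003472

0.003472


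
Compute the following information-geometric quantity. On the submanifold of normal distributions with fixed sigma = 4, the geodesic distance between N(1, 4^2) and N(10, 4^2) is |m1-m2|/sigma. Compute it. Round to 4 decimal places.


On the fixed-variance normal subfamily, geodesic distance = |m1-m2|/sigma.
|1 - 10| = 9.
sigma = 4.
d = 9/4 = 2.2500

2.2500


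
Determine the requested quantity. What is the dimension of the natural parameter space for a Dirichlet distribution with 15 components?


Exponential family dimension calculation:
Dirichlet with 15 components has 15 natural parameters.

15


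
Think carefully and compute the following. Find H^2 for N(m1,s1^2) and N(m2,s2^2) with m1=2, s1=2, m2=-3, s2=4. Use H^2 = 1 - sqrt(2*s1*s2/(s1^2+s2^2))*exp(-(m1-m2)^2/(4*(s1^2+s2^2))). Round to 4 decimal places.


Squared Hellinger distance for Gaussians:
H^2 = 1 - sqrt(2*s1*s2/(s1^2+s2^2)) * exp(-(m1-m2)^2/(4*(s1^2+s2^2))).
s1^2 = 4, s2^2 = 16, s1^2+s2^2 = 20.
sqrt(2*2*4/(20)) = 0.894427.
(m1-m2)^2 = (5)^2 = 25.
exp(-25/(4*20)) = exp(-0.3125) = 0.731616.
H^2 = 1 - 0.894427*0.731616 = 0.3456

0.3456


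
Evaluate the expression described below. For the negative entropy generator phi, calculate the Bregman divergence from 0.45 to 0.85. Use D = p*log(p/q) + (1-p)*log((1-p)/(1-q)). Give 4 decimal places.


Bregman divergence with negative entropy generator:
D = p*log(p/q) + (1-p)*log((1-p)/(1-q)).
p = 0.45, q = 0.85.
p*log(p/q) = 0.45*log(0.45/0.85) = -0.286195.
(1-p)*log((1-p)/(1-q)) = 0.55*log(0.55/0.15) = 0.714606.
D = -0.286195 + 0.714606 = 0.4284

0.4284


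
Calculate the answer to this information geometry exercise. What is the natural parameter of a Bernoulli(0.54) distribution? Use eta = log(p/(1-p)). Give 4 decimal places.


Natural parameter for Bernoulli: eta = log(p/(1-p)).
p = 0.54, 1-p = 0.46.
p/(1-p) = 1.173913.
eta = log(1.173913) = 0.1603

0.1603


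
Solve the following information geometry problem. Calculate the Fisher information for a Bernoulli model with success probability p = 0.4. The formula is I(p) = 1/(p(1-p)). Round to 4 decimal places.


For Bernoulli(p), Fisher information is I(p) = 1/(p*(1-p)).
p = 0.4, 1-p = 0.6.
p*(1-p) = 0.24.
I(p) = 1/0.24 = 4.1667

4.1667


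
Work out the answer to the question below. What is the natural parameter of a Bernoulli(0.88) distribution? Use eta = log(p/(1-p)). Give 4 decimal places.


Natural parameter for Bernoulli: eta = log(p/(1-p)).
p = 0.88, 1-p = 0.12.
p/(1-p) = 7.333333.
eta = log(7.333333) = 1.9924

1.9924


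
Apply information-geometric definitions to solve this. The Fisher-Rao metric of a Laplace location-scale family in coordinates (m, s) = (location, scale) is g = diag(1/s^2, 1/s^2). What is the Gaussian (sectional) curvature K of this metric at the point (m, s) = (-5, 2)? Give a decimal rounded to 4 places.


The metric has the form g = (A dm^2 + B ds^2)/s^2 with A = 1, B = 1.
Substitute u = sqrt(A/B)*m: g = B*(du^2 + ds^2)/s^2, i.e. B times the
Poincare upper half-plane metric, which has constant Gaussian curvature -1.
Scaling a 2D metric by a constant c divides the Gaussian curvature by c,
so K = -1/B = -1/(1) = -1.0000 everywhere (the point (m, s) = (-5, 2) is irrelevant:
the curvature is constant).
The requested Gaussian curvature is K = -1.0000.

-1.0000


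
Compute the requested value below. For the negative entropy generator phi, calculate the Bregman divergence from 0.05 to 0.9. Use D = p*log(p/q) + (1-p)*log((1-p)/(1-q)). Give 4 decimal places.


Bregman divergence with negative entropy generator:
D = p*log(p/q) + (1-p)*log((1-p)/(1-q)).
p = 0.05, q = 0.9.
p*log(p/q) = 0.05*log(0.05/0.9) = -0.144519.
(1-p)*log((1-p)/(1-q)) = 0.95*log(0.95/0.1) = 2.138727.
D = -0.144519 + 2.138727 = 1.9942

1.9942


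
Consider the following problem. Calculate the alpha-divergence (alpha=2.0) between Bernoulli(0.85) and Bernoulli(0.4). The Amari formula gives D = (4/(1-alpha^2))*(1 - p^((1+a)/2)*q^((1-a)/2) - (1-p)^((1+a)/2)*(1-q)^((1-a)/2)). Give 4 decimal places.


Amari alpha-divergence:
D = (4/(1-alpha^2))*(1 - p^((1+a)/2)*q^((1-a)/2) - (1-p)^((1+a)/2)*(1-q)^((1-a)/2)).
alpha = 2.0, p = 0.85, q = 0.4.
e1 = (1+alpha)/2 = 1.5, e2 = (1-alpha)/2 = -0.5.
t1 = p^e1 * q^e2 = 0.85^1.5 * 0.4^-0.5 = 1.239077.
t2 = (1-p)^e1 * (1-q)^e2 = 0.15^1.5 * 0.6^-0.5 = 0.075.
4/(1-alpha^2) = -1.333333.
D = -1.333333*(1 - 1.239077 - 0.075) = 0.4188

0.4188


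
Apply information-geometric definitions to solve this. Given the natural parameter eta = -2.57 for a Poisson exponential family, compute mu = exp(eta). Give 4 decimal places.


Expectation parameter for Poisson exponential family:
mu = exp(eta).
eta = -2.57.
mu = exp(-2.57) = 0.0765

0.0765


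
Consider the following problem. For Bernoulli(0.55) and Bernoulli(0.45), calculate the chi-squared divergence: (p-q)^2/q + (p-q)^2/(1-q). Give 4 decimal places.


Chi-squared divergence between Bernoulli distributions:
chi^2 = (p-q)^2/q + (p-q)^2/(1-q).
p = 0.55, q = 0.45, p-q = 0.1.
(p-q)^2 = 0.01.
term1 = 0.01/0.45 = 0.022222.
term2 = 0.01/0.55 = 0.018182.
chi^2 = 0.022222 + 0.018182 = 0.0404

0.0404


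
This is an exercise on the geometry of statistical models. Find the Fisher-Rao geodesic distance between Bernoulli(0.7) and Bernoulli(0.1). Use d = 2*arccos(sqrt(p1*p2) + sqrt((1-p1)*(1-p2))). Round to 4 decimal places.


Geodesic distance on Bernoulli manifold:
d(p1,p2) = 2*arccos(sqrt(p1*p2) + sqrt((1-p1)*(1-p2))).
sqrt(p1*p2) = sqrt(0.7*0.1) = 0.264575.
sqrt((1-p1)*(1-p2)) = sqrt(0.3*0.9) = 0.519615.
arg = 0.264575 + 0.519615 = 0.78419.
d = 2*arccos(0.78419) = 1.3388

1.3388


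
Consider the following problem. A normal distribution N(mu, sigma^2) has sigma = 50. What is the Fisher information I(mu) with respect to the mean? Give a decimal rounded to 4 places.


The Fisher information for the mean of a normal distribution is I(mu) = 1/sigma^2.
sigma = 50, so sigma^2 = 2500.
I(mu) = 1/2500 = 0.0004

0.0004


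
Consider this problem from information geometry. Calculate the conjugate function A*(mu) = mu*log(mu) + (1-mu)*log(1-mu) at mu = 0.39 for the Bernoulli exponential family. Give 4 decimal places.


Legendre transform for Bernoulli:
A*(mu) = mu*log(mu) + (1-mu)*log(1-mu).
mu = 0.39, 1-mu = 0.61.
mu*log(mu) = 0.39*log(0.39) = -0.367227.
(1-mu)*log(1-mu) = 0.61*log(0.61) = -0.301521.
A* = -0.367227 + -0.301521 = -0.6687

-0.6687


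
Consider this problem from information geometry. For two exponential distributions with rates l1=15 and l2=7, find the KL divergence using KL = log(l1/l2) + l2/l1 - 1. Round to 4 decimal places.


KL divergence for exponential family:
KL = log(l1/l2) + l2/l1 - 1.
log(15/7) = 0.76214.
7/15 = 0.466667.
KL = 0.76214 + 0.466667 - 1 = 0.2288

0.2288


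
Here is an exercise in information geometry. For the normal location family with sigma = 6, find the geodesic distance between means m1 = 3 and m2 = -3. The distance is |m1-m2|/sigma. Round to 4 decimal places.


On the fixed-variance normal subfamily, geodesic distance = |m1-m2|/sigma.
|3 - -3| = 6.
sigma = 6.
d = 6/6 = 1.0000

1.0000


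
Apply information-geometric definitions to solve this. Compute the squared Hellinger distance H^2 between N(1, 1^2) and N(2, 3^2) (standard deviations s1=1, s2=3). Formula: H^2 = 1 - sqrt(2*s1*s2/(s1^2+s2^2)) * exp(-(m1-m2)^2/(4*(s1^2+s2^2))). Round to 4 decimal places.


Squared Hellinger distance for Gaussians:
H^2 = 1 - sqrt(2*s1*s2/(s1^2+s2^2)) * exp(-(m1-m2)^2/(4*(s1^2+s2^2))).
s1^2 = 1, s2^2 = 9, s1^2+s2^2 = 10.
sqrt(2*1*3/(10)) = 0.774597.
(m1-m2)^2 = (-1)^2 = 1.
exp(-1/(4*10)) = exp(-0.025) = 0.97531.
H^2 = 1 - 0.774597*0.97531 = 0.2445

0.2445


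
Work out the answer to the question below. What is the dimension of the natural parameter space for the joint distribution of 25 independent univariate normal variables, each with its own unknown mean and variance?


Exponential family dimension calculation:
Each univariate normal has two natural parameters (mu/sigma^2 and -1/(2 sigma^2)).
With 25 independent components, dim = 2 * 25 = 50.

50


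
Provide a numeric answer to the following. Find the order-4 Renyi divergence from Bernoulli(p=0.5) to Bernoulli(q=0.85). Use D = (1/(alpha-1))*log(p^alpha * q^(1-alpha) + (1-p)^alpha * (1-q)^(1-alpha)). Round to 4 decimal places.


Renyi divergence of order alpha between Bernoulli distributions:
D = (1/(alpha-1))*log(p^alpha * q^(1-alpha) + (1-p)^alpha * (1-q)^(1-alpha)).
alpha = 4, p = 0.5, q = 0.85.
p^alpha * q^(1-alpha) = 0.5^4 * 0.85^-3 = 0.101771.
(1-p)^alpha * (1-q)^(1-alpha) = 0.5^4 * 0.15^-3 = 18.518519.
sum = 0.101771 + 18.518519 = 18.620289.
D = (1/3)*log(18.620289) = 0.9748

0.9748


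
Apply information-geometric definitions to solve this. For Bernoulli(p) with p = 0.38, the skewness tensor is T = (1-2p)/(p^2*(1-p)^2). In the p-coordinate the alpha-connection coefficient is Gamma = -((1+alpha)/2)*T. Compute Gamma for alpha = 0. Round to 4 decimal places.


Skewness (Amari-Chentsov) tensor: T = (1-2p)/(p^2*(1-p)^2).
p = 0.38, 1-2p = 0.24, p^2 = 0.1444, (1-p)^2 = 0.3844.
T = 0.24/(0.1444 * 0.3844) = 4.323751.
In the p-coordinate, Gamma^(alpha) = Gamma^(0) - (alpha/2)*T with Gamma^(0) = (1/2)*g'(p) = -T/2,
so Gamma^(alpha) = -((1+alpha)/2)*T.
alpha = 0, -(1+alpha)/2 = -0.5.
Gamma = -0.5 * 4.323751 = -2.1619

-2.1619


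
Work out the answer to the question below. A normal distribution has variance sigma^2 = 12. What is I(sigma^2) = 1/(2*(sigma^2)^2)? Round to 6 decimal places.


Fisher information for variance: I(sigma^2) = 1/(2*sigma^4).
sigma^2 = 12, so sigma^4 = 144.
I = 1/(2*144) = 1/288 = 0.003472

0.003472


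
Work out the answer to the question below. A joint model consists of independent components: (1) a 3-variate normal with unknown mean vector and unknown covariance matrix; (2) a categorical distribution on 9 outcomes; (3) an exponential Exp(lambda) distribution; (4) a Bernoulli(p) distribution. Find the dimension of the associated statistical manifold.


The dimension of a statistical manifold equals the number of free
(independent) real parameters of the model. For a product of independent
blocks the parameter counts add.
- 3-variate normal: 3 (mean) + 3*4/2 = 6 (symmetric covariance) = 9.
- categorical on 9 outcomes (probabilities sum to 1): 9-1 = 8.
- exponential (lambda): 1.
- Bernoulli (p): 1.
Total = 9 + 8 + 1 + 1 = 19.
Dimension = 19

19


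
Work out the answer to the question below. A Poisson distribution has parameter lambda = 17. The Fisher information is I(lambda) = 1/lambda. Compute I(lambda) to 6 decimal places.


Fisher information for Poisson: I(lambda) = 1/lambda.
lambda = 17.
I(lambda) = 1/17 = 0.058824

0.058824


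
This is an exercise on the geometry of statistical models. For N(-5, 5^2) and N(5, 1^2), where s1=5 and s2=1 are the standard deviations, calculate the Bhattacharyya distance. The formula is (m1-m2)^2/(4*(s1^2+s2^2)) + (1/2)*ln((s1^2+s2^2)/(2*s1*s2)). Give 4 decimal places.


Bhattacharyya distance between two Gaussians:
DB = (m1-m2)^2/(4*(s1^2+s2^2)) + (1/2)*ln((s1^2+s2^2)/(2*s1*s2)).
(m1-m2)^2 = (-10)^2 = 100.
s1^2+s2^2 = 25 + 1 = 26.
term1 = 100/104 = 0.961538.
term2 = 0.5*ln(26/10.0) = 0.477756.
DB = 0.961538 + 0.477756 = 1.4393

1.4393


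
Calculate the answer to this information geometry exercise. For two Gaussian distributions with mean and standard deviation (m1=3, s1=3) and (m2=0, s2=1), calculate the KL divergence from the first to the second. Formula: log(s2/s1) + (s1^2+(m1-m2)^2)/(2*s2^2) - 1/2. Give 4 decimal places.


KL divergence between normal distributions:
KL = log(s2/s1) + (s1^2 + (m1-m2)^2)/(2*s2^2) - 1/2.
log(1/3) = -1.098612.
(3^2 + (3-0)^2)/(2*1^2) = (9 + 9)/2 = 9.0.
KL = -1.098612 + 9.0 - 0.5 = 7.4014

7.4014


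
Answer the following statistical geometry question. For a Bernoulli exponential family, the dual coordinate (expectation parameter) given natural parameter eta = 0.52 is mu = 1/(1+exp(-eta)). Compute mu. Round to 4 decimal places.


Dual coordinate (expectation parameter) for Bernoulli:
mu = 1/(1+exp(-eta)).
eta = 0.52.
exp(-eta) = exp(-0.52) = 0.594521.
mu = 1/(1+0.594521) = 0.6271

0.6271


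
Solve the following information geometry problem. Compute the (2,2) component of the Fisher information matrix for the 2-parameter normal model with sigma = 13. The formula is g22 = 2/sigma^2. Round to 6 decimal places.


For the 2-parameter normal family, the Fisher metric has:
  g11 = 1/sigma^2, g22 = 2/sigma^2.
sigma = 13, sigma^2 = 169.
g22 = 0.011834

0.011834


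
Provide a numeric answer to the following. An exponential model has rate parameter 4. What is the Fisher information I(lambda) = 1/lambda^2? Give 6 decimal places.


Fisher information for exponential: I(lambda) = 1/lambda^2.
lambda = 4, lambda^2 = 16.
I = 1/16 = 0.062500

0.062500


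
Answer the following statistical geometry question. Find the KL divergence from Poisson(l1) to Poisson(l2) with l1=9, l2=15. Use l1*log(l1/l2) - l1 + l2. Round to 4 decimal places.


KL divergence for Poisson:
KL = l1*log(l1/l2) - l1 + l2.
l1 = 9, l2 = 15.
log(9/15) = -0.510826.
l1*log(l1/l2) = 9 * -0.510826 = -4.597431.
KL = -4.597431 - 9 + 15 = 1.4026

1.4026


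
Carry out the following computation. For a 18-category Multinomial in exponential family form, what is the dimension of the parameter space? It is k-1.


Exponential family dimension calculation:
For Multinomial with k=18 categories, dim = k-1 = 17.

17


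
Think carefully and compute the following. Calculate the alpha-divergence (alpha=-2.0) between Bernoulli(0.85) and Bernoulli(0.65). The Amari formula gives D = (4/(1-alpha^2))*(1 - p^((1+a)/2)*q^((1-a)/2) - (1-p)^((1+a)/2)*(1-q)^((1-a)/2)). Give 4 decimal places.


Amari alpha-divergence:
D = (4/(1-alpha^2))*(1 - p^((1+a)/2)*q^((1-a)/2) - (1-p)^((1+a)/2)*(1-q)^((1-a)/2)).
alpha = -2.0, p = 0.85, q = 0.65.
e1 = (1+alpha)/2 = -0.5, e2 = (1-alpha)/2 = 1.5.
t1 = p^e1 * q^e2 = 0.85^-0.5 * 0.65^1.5 = 0.568409.
t2 = (1-p)^e1 * (1-q)^e2 = 0.15^-0.5 * 0.35^1.5 = 0.534634.
4/(1-alpha^2) = -1.333333.
D = -1.333333*(1 - 0.568409 - 0.534634) = 0.1374

0.1374


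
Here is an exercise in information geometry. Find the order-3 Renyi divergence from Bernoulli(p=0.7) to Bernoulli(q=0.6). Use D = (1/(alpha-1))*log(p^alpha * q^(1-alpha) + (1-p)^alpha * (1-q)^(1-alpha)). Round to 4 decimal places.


Renyi divergence of order alpha between Bernoulli distributions:
D = (1/(alpha-1))*log(p^alpha * q^(1-alpha) + (1-p)^alpha * (1-q)^(1-alpha)).
alpha = 3, p = 0.7, q = 0.6.
p^alpha * q^(1-alpha) = 0.7^3 * 0.6^-2 = 0.952778.
(1-p)^alpha * (1-q)^(1-alpha) = 0.3^3 * 0.4^-2 = 0.16875.
sum = 0.952778 + 0.16875 = 1.121528.
D = (1/2)*log(1.121528) = 0.0573

0.0573


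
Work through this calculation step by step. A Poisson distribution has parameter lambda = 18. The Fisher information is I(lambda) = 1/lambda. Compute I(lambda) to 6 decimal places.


Fisher information for Poisson: I(lambda) = 1/lambda.
lambda = 18.
I(lambda) = 1/18 = 0.055556

0.055556


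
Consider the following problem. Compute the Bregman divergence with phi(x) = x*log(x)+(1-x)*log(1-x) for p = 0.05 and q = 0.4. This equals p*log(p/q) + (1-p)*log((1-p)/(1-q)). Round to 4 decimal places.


Bregman divergence with negative entropy generator:
D = p*log(p/q) + (1-p)*log((1-p)/(1-q)).
p = 0.05, q = 0.4.
p*log(p/q) = 0.05*log(0.05/0.4) = -0.103972.
(1-p)*log((1-p)/(1-q)) = 0.95*log(0.95/0.6) = 0.436556.
D = -0.103972 + 0.436556 = 0.3326

0.3326


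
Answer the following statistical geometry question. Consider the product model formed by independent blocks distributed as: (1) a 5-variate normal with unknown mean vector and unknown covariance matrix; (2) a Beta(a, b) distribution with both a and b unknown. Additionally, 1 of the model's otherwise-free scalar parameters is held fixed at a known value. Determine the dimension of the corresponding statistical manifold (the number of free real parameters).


The dimension of a statistical manifold equals the number of free
(independent) real parameters of the model. For a product of independent
blocks the parameter counts add.
- 5-variate normal: 5 (mean) + 5*6/2 = 15 (symmetric covariance) = 20.
- Beta (a, b): 2.
Total = 20 + 2 = 22.
1 parameter(s) fixed at known values: 22 - 1 = 21.
Dimension = 21

21


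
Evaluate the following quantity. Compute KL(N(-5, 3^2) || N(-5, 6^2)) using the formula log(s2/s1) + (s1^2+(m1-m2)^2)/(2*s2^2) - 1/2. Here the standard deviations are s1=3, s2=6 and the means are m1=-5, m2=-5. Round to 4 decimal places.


KL divergence between normal distributions:
KL = log(s2/s1) + (s1^2 + (m1-m2)^2)/(2*s2^2) - 1/2.
log(6/3) = 0.693147.
(3^2 + (-5--5)^2)/(2*6^2) = (9 + 0)/72 = 0.125.
KL = 0.693147 + 0.125 - 0.5 = 0.3181

0.3181
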